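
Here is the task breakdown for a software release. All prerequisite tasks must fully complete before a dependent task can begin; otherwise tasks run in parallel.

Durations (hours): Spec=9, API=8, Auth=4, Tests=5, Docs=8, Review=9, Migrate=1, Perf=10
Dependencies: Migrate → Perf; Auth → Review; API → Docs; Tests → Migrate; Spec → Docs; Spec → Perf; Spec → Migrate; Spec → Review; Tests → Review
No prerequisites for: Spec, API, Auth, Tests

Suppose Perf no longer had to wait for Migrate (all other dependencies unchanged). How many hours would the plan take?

19

With the dependency in place, Spec→Migrate→Perf = 9+1+10 = 20 sets the finish at 20 hours.
Without Migrate→Perf, Perf's earliest start moves from 10 to 9.
The longest chain is now Spec→Perf = 9+10 = 19, so the plan takes 19 hours.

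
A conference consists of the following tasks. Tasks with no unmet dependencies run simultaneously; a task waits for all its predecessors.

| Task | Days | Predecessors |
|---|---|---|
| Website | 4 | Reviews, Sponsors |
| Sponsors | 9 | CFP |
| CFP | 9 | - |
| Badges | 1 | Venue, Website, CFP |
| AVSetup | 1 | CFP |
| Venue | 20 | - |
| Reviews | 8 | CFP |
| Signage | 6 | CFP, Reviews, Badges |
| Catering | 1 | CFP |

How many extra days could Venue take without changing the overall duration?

The longest chain is CFP→Sponsors→Website→Badges→Signage = 9+9+4+1+6 = 29; overall finish 29 days.
Venue finishes as early as 20 and must finish by 22.
Slack of Venue = 2 − 0 = 2 days.

2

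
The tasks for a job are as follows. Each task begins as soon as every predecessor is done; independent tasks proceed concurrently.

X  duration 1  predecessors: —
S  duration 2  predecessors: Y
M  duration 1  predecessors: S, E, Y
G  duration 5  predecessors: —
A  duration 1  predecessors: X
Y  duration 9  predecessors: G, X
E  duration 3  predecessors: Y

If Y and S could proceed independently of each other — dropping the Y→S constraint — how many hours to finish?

Original critical path: G→Y→E→M = 5+9+3+1 = 18 ⇒ 18 hours.
Without Y→S, S's earliest start moves from 14 to 0.
The longest chain is now G→Y→E→M = 5+9+3+1 = 18, so the job takes 18 hours.

18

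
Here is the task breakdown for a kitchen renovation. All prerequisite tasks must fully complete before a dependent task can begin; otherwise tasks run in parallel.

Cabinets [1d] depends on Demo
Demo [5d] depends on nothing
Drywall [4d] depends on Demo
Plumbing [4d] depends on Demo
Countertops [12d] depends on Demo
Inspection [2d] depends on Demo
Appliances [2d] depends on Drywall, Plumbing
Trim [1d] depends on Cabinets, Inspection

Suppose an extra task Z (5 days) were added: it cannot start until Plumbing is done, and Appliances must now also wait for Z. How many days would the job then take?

17

Originally the job takes 17 days.
With Z inserted, Appliances now waits for max(Drywall, Plumbing, Z).
New critical path: Demo→Countertops = 5+12 = 17 ⇒ 17 days.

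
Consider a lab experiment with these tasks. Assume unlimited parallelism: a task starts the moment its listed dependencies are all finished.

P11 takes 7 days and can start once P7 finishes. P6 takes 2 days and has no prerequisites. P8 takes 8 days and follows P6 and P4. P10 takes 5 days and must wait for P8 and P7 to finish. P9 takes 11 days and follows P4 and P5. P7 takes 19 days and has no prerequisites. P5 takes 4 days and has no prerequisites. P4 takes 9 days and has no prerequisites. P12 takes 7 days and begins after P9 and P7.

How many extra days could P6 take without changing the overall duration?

12

Critical path: P4→P9→P12 = 9+11+7 = 27, so the finish is 27 days.
P6 finishes as early as 2 and must finish by 14.
Slack of P6 = 12 − 0 = 12 days.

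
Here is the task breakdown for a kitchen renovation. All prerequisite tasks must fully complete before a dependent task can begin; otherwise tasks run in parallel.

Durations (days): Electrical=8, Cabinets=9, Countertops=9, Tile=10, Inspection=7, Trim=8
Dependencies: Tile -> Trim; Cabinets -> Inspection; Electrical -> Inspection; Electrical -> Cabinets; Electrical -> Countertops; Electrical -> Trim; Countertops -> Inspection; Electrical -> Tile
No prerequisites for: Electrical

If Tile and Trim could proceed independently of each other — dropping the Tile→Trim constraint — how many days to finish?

24

With the dependency in place, Electrical→Tile→Trim = 8+10+8 = 26 sets the finish at 26 days.
Without Tile→Trim, Trim's earliest start moves from 18 to 8.
The longest chain is now Electrical→Cabinets→Inspection = 8+9+7 = 24, so the schedule takes 24 days.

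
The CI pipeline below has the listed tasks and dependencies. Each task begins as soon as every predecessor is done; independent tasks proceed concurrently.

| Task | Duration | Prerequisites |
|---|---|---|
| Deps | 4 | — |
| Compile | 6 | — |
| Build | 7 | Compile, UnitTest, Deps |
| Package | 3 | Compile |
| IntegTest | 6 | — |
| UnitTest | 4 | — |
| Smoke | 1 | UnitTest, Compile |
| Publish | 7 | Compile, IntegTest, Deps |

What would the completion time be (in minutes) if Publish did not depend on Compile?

With the dependency in place, Compile→Build = 6+7 = 13 sets the finish at 13 minutes.
Dropping Compile→Publish doesn't change Publish's earliest start (6); another predecessor still binds.
After: Compile→Build = 6+7 = 13 → 13 minutes.

13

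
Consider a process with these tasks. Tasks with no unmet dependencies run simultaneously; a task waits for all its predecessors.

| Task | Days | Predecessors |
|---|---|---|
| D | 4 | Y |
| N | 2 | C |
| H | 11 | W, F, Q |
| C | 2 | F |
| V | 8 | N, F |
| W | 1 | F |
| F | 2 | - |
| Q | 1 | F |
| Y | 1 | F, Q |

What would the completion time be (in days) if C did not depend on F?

Before: longest chain F→Q→H = 2+1+11 = 14, finish 14.
Without F→C, C's earliest start moves from 2 to 0.
After: F→Q→H = 2+1+11 = 14 → 14 days.

14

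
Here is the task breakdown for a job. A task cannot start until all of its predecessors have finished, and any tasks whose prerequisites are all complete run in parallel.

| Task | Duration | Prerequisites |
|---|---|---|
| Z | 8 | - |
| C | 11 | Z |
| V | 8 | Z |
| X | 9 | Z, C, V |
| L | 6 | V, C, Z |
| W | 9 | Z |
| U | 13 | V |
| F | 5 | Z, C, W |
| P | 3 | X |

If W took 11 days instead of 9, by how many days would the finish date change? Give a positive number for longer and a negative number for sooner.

0

The binding path is Z→C→X→P = 8+11+9+3 = 31; finish at 31 days.
W is off the critical path — its longest chain is 22 days, giving 9 of slack.
The critical path is still Z→C→X→P; finish is now 31 days.
Change in finish: 31 − 31 = +0 days.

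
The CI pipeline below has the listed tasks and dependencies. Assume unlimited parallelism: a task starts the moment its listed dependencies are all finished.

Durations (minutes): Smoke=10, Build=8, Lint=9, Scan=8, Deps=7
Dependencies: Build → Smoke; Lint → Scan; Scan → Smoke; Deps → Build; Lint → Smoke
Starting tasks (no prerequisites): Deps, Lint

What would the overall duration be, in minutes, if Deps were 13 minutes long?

31

The binding path is Lint→Scan→Smoke = 9+8+10 = 27; finish at 27 minutes.
Deps has 2 minutes of float (longest path through it is 25).
New critical path: Deps→Build→Smoke = 13+8+10 = 31 ⇒ 31 minutes.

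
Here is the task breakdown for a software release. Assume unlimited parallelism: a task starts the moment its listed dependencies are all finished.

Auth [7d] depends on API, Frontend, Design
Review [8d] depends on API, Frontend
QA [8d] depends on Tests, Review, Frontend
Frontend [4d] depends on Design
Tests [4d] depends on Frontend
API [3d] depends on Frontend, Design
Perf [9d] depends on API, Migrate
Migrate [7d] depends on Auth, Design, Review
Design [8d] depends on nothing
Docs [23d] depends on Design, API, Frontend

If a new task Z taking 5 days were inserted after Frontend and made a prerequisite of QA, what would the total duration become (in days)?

Originally the software release takes 39 days.
With Z inserted, QA now waits for max(Tests, Review, Frontend, Z).
New critical path: Design→Frontend→API→Review→Migrate→Perf = 8+4+3+8+7+9 = 39 ⇒ 39 days.

39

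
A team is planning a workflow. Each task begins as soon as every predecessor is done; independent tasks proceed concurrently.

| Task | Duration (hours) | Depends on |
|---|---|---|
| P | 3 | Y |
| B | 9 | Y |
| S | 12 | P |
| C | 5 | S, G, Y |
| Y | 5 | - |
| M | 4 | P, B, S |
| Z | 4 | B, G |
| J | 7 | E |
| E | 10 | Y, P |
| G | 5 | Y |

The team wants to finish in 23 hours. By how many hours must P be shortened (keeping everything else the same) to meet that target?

Current finish: 25 hours; target: 23.
P is on every critical path, so each hour cut from P cuts the finish by one (this holds down to a finish of 23).
Need 25 − 23 = 2 hours off P → P becomes 1 hour, finish becomes 23.

2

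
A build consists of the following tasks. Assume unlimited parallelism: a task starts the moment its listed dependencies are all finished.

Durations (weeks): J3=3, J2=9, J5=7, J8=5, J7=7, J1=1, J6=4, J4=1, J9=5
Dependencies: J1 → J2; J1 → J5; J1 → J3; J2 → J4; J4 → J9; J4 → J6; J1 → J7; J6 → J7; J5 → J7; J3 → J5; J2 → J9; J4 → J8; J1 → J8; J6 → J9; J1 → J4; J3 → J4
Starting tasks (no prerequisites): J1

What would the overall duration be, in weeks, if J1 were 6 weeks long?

Critical path before the change: J1→J2→J4→J6→J7 = 1+9+1+4+7 = 22 giving 22 weeks.
J1 lies on that path, so at 6 weeks the path becomes 27 weeks.
That remains the longest chain; total 27 weeks.

27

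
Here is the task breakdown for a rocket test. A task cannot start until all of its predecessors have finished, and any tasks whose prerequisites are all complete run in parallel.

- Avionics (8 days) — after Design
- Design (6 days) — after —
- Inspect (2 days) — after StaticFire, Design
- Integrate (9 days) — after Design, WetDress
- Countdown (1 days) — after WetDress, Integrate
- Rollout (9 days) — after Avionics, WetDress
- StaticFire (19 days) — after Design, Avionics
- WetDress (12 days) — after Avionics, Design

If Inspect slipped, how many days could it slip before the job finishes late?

Design→Avionics→WetDress→Integrate→Countdown = 6+8+12+9+1 = 36 sets the makespan at 36 days.
Longest path through Inspect: 35 days (earliest finish 35, latest finish 36).
Float = 36 − 35 = 1.

1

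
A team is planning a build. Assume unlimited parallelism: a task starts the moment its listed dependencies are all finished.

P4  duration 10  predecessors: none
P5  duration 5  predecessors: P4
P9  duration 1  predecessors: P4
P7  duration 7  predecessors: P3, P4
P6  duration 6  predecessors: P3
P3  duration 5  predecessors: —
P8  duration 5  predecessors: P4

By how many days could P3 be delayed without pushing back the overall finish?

The longest chain is P4→P7 = 10+7 = 17; overall finish 17 days.
Longest path through P3: 12 days (earliest finish 5, latest finish 10).
Slack of P3 = 5 − 0 = 5 days.

5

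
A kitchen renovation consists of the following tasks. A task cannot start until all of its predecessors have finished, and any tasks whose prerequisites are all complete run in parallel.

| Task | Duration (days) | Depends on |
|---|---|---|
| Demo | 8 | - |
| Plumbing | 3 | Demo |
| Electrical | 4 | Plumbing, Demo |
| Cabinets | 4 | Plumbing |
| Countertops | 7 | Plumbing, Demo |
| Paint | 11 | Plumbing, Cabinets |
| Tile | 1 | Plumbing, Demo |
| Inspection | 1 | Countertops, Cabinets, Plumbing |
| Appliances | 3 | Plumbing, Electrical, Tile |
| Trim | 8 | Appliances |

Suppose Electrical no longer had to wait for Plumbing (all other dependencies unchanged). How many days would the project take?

Before: longest chain Demo→Plumbing→Electrical→Appliances→Trim = 8+3+4+3+8 = 26, finish 26.
Without Plumbing→Electrical, Electrical's earliest start moves from 11 to 8.
New critical path: Demo→Plumbing→Cabinets→Paint = 8+3+4+11 = 26 ⇒ 26 days.

26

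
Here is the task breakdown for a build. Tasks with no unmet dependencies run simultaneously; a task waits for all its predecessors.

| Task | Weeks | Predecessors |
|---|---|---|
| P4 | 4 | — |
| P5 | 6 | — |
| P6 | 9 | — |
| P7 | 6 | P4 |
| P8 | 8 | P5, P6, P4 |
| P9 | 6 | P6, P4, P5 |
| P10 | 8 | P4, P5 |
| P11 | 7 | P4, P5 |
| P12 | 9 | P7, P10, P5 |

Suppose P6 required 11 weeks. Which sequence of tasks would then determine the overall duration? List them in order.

P5, P10, P12

As given, the longest chain is P5→P10→P12 = 6+8+9 = 23, so the finish is 23 weeks.
P6 is off the critical path — its longest chain is 17 weeks, giving 6 of slack.
No other chain overtakes it, so the finish is 23 weeks.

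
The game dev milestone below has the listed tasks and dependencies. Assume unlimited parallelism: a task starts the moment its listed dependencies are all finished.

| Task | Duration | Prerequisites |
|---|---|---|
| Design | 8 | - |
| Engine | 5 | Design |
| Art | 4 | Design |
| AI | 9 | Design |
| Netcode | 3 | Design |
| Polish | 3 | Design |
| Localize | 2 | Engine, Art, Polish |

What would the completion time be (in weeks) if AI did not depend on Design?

Original critical path: Design→AI = 8+9 = 17 ⇒ 17 weeks.
Without Design→AI, AI's earliest start moves from 8 to 0.
The longest chain is now Design→Engine→Localize = 8+5+2 = 15, so the plan takes 15 weeks.

15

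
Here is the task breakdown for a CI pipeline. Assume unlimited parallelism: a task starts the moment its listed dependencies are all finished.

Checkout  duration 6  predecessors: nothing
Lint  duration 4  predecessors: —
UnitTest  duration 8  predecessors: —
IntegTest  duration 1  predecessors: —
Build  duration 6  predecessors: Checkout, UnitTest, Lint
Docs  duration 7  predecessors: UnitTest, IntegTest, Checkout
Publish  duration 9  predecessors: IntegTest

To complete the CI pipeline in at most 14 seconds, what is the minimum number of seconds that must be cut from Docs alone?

Current finish: 15 seconds; target: 14.
Docs is on every critical path, so each second cut from Docs cuts the finish by one (this holds down to a finish of 14).
Need 15 − 14 = 1 second off Docs → Docs becomes 6 seconds, finish becomes 14.

1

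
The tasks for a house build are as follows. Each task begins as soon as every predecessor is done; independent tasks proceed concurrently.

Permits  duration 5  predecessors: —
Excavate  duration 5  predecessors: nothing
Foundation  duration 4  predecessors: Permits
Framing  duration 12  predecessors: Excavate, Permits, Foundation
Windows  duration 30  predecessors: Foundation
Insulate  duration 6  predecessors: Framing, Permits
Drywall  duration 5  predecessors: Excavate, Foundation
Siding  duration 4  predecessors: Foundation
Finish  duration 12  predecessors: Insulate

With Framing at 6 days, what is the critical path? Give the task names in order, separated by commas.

Actual critical path: Permits→Foundation→Framing→Insulate→Finish = 5+4+12+6+12 = 39 ⇒ 39 days.
Since Framing is critical, the -6 change carries straight to that chain (now 33 days).
The binding chain switches to Permits→Foundation→Windows = 5+4+30 = 39; finish 39 days.

Permits, Foundation, Windows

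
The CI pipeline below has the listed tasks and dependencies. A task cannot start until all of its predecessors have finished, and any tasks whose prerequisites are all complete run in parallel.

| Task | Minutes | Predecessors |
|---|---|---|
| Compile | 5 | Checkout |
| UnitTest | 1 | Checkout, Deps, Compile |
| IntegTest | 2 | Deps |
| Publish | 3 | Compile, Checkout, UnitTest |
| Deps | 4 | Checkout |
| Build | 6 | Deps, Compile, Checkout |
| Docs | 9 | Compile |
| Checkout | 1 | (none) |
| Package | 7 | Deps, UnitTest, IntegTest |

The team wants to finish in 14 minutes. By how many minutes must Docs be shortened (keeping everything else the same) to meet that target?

1

Current finish: 15 minutes; target: 14.
Docs is on every critical path, so each minute cut from Docs cuts the finish by one (this holds down to a finish of 14).
Need 15 − 14 = 1 minute off Docs → Docs becomes 8 minutes, finish becomes 14.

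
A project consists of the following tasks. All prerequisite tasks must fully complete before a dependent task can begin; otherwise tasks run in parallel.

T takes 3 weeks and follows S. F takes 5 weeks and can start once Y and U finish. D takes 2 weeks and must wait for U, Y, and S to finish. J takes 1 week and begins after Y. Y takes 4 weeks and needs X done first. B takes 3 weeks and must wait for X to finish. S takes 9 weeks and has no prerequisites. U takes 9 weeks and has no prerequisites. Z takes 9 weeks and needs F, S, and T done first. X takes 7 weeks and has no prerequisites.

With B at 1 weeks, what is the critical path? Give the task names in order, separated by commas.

The binding path is X→Y→F→Z = 7+4+5+9 = 25; finish at 25 weeks.
The longest path through B is only 10 weeks, so B has float 15.
The critical path is still X→Y→F→Z; finish is now 25 weeks.

X, Y, F, Z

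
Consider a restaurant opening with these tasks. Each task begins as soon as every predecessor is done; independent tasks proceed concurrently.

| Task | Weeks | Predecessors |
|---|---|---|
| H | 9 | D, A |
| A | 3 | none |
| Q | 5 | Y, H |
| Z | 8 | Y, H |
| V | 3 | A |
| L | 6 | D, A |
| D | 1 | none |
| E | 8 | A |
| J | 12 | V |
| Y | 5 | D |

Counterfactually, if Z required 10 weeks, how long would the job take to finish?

The binding path is A→H→Z = 3+9+8 = 20; finish at 20 weeks.
Since Z is critical, the +2 change carries straight to that chain (now 22 weeks).
That remains the longest chain; total 22 weeks.

22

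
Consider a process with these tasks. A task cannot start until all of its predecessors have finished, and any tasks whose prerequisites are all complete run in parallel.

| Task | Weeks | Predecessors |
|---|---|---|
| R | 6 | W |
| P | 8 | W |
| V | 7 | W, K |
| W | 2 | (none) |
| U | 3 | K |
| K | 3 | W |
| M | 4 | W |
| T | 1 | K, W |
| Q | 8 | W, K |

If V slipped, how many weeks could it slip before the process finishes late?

Critical path: W→K→Q = 2+3+8 = 13, so the finish is 13 weeks.
Longest path through V: 12 weeks (earliest finish 12, latest finish 13).
Slack of V = 6 − 5 = 1 week.

1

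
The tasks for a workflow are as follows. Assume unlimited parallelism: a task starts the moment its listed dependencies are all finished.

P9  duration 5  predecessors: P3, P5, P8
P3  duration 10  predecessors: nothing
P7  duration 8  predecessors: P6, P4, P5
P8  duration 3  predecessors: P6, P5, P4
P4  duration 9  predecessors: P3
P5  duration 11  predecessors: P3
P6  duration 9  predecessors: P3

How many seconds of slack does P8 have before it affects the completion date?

0

The longest chain is P3→P5→P7 = 10+11+8 = 29; overall finish 29 seconds.
Longest path through P8: 29 seconds (earliest finish 24, latest finish 24).
So P8 can slip 24 − 24 = 0 seconds.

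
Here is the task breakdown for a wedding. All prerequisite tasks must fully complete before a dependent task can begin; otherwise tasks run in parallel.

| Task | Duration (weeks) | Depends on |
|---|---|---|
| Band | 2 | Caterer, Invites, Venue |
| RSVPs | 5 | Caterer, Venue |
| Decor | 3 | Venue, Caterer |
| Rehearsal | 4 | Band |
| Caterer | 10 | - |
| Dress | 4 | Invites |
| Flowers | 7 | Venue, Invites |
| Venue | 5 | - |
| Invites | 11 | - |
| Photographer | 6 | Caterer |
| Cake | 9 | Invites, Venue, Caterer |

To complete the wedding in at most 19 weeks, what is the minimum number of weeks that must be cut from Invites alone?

Current finish: 20 weeks; target: 19.
Invites is on every critical path, so each week cut from Invites cuts the finish by one (this holds down to a finish of 19).
Need 20 − 19 = 1 week off Invites → Invites becomes 10 weeks, finish becomes 19.

1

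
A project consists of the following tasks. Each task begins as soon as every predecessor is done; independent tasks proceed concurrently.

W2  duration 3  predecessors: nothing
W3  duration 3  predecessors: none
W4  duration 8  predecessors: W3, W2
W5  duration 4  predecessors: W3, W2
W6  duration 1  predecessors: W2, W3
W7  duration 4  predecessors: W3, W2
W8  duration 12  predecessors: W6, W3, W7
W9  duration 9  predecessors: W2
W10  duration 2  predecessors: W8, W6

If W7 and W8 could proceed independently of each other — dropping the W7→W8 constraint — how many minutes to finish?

With the dependency in place, W2→W7→W8→W10 = 3+4+12+2 = 21 sets the finish at 21 minutes.
Without W7→W8, W8's earliest start moves from 7 to 4.
The longest chain is now W2→W6→W8→W10 = 3+1+12+2 = 18, so the project takes 18 minutes.

18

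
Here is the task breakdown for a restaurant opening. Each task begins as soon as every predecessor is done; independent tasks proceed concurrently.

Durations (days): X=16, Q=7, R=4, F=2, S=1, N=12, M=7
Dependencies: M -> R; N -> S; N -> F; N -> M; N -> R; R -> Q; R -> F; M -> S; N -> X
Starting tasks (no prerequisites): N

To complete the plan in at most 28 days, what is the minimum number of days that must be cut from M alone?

Current finish: 30 days; target: 28.
M is on every critical path, so each day cut from M cuts the finish by one (this holds down to a finish of 28).
Need 30 − 28 = 2 days off M → M becomes 5 days, finish becomes 28.

2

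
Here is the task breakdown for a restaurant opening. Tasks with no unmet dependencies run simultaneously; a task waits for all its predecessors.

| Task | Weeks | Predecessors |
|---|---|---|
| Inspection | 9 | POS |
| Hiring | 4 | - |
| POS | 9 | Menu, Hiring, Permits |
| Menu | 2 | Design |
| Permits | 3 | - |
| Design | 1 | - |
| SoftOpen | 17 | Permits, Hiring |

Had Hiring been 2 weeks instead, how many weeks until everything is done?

21

As given, the longest chain is Hiring→POS→Inspection = 4+9+9 = 22, so the finish is 22 weeks.
Since Hiring is critical, the -2 change carries straight to that chain (now 20 weeks).
New critical path: Permits→POS→Inspection = 3+9+9 = 21 ⇒ 21 weeks.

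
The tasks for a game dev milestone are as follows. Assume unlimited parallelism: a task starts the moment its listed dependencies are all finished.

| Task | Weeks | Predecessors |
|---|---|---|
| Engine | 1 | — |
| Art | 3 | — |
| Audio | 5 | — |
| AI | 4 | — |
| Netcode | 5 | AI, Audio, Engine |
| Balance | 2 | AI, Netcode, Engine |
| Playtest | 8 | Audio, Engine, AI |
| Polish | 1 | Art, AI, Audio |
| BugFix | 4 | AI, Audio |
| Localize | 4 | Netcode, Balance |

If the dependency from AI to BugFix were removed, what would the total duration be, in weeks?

16

Before: longest chain Audio→Netcode→Balance→Localize = 5+5+2+4 = 16, finish 16.
Dropping AI→BugFix doesn't change BugFix's earliest start (5); another predecessor still binds.
After: Audio→Netcode→Balance→Localize = 5+5+2+4 = 16 → 16 weeks.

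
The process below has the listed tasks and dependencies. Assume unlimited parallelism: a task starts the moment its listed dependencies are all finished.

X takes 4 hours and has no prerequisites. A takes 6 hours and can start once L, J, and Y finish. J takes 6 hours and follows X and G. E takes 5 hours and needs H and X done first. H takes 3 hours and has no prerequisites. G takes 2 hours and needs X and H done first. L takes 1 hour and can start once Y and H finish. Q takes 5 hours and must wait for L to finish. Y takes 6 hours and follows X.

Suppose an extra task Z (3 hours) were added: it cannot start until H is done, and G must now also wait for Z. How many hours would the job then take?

20

Originally the job takes 18 hours.
With Z inserted, G now waits for max(X, H, Z).
New critical path: H→Z→G→J→A = 3+3+2+6+6 = 20 ⇒ 20 hours.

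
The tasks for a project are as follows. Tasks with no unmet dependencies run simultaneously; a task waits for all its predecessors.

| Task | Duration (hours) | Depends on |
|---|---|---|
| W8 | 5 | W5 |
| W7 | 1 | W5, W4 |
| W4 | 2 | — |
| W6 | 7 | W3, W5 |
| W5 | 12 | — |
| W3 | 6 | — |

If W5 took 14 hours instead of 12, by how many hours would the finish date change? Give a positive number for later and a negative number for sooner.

As given, the longest chain is W5→W6 = 12+7 = 19, so the finish is 19 hours.
W5 is on the critical path; changing it to 14 makes that path 21 hours.
That remains the longest chain; total 21 hours.
Change in finish: 21 − 19 = +2 hours.

2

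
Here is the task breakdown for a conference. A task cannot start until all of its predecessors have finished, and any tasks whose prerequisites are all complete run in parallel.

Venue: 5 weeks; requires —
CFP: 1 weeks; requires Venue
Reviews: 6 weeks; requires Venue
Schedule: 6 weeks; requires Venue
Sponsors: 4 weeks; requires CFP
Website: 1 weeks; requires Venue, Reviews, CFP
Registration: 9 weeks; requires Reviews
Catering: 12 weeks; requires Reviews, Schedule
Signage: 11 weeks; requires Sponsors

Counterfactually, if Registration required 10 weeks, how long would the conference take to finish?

Critical path before the change: Venue→Reviews→Catering = 5+6+12 = 23 giving 23 weeks.
Registration is off the critical path — its longest chain is 20 weeks, giving 3 of slack.
The critical path is still Venue→Reviews→Catering; finish is now 23 weeks.

23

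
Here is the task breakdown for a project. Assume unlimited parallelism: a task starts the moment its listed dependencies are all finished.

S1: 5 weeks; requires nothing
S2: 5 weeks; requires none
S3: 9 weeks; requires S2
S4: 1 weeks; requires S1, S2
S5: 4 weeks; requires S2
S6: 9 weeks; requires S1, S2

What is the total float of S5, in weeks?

5

S1→S6 = 5+9 = 14 sets the makespan at 14 weeks.
Longest path through S5: 9 weeks (earliest finish 9, latest finish 14).
Float = 14 − 9 = 5.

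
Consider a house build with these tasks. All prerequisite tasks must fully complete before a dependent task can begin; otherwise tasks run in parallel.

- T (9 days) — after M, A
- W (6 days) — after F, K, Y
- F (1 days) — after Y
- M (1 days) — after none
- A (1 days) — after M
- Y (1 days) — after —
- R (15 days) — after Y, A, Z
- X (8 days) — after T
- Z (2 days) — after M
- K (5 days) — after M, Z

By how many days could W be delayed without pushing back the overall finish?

Critical path: M→A→T→X = 1+1+9+8 = 19, so the finish is 19 days.
The longest chain containing W totals 14 days.
So W can slip 19 − 14 = 5 days.

5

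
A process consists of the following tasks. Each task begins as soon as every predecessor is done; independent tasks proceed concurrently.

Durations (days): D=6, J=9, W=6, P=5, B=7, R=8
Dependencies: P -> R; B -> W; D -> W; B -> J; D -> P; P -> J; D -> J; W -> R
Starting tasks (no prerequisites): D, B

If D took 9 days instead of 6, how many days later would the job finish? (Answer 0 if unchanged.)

As given, the longest chain is B→W→R = 7+6+8 = 21, so the finish is 21 days.
The longest path through D is only 20 days, so D has float 1.
New critical path: D→P→J = 9+5+9 = 23 ⇒ 23 days.
Change in finish: 23 − 21 = +2 days.

2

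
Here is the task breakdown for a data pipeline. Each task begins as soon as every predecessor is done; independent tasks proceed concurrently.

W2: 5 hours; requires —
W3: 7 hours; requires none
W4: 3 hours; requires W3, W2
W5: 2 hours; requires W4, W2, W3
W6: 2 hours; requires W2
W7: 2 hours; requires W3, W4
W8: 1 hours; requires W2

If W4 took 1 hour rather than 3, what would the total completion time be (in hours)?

10

The binding path is W3→W4→W5 = 7+3+2 = 12; finish at 12 hours.
W4 is on the critical path; changing it to 1 makes that path 10 hours.
The critical path is still W3→W4→W5; finish is now 10 hours.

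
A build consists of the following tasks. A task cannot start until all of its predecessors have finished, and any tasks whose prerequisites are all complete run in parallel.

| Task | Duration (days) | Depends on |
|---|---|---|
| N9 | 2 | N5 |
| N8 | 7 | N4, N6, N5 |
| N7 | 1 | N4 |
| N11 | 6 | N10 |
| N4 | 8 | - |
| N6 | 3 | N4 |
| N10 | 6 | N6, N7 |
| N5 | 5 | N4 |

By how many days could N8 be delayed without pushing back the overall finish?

N4→N6→N10→N11 = 8+3+6+6 = 23 sets the makespan at 23 days.
N8 finishes as early as 20 and must finish by 23.
Slack of N8 = 16 − 13 = 3 days.

3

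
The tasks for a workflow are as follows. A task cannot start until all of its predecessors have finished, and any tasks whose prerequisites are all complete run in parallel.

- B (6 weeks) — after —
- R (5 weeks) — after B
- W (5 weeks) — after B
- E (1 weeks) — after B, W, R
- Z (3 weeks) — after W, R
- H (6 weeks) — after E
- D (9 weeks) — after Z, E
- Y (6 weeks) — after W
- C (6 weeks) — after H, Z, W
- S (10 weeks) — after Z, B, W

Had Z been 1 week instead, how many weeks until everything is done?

24

The binding path is B→W→Z→S = 6+5+3+10 = 24; finish at 24 weeks.
Z is on the critical path; changing it to 1 makes that path 22 weeks.
The binding chain switches to B→R→E→H→C = 6+5+1+6+6 = 24; finish 24 weeks.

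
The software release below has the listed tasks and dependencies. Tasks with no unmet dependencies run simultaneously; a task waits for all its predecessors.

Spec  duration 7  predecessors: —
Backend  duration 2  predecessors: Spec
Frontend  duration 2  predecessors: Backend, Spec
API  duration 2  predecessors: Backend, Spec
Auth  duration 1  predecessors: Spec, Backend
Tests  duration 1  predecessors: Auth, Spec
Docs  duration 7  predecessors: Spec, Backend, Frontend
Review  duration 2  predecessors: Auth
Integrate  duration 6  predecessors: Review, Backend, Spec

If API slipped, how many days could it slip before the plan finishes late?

The longest chain is Spec→Backend→Frontend→Docs = 7+2+2+7 = 18; overall finish 18 days.
API finishes as early as 11 and must finish by 18.
So API can slip 18 − 11 = 7 days.

7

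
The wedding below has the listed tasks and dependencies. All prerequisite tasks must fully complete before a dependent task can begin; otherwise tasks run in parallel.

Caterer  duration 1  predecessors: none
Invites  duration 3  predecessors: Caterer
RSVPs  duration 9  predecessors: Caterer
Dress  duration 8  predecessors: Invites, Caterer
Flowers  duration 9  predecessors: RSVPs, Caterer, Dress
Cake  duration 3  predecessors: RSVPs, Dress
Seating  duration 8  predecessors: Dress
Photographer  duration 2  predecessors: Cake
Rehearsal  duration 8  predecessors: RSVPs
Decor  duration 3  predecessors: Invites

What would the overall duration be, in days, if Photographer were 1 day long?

Critical path before the change: Caterer→Invites→Dress→Flowers = 1+3+8+9 = 21 giving 21 days.
Photographer is off the critical path — its longest chain is 17 days, giving 4 of slack.
That remains the longest chain; total 21 days.

21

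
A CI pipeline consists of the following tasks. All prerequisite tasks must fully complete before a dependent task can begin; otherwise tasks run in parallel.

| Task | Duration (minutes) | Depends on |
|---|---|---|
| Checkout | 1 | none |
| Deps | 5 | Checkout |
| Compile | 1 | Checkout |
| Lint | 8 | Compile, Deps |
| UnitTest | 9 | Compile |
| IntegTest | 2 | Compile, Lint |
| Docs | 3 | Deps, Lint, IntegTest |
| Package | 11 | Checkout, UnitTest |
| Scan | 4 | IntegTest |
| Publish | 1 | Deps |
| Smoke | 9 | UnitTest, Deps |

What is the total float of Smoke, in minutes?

Checkout→Compile→UnitTest→Package = 1+1+9+11 = 22 sets the makespan at 22 minutes.
The longest chain containing Smoke totals 20 minutes.
So Smoke can slip 22 − 20 = 2 minutes.

2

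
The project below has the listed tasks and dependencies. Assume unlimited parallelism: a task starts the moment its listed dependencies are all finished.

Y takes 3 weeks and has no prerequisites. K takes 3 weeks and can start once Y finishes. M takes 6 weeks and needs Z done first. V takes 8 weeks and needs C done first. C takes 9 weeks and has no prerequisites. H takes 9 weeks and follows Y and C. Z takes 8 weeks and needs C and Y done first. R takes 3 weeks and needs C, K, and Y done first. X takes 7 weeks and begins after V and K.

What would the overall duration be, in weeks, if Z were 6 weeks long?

24

The binding path is C→V→X = 9+8+7 = 24; finish at 24 weeks.
Z is off the critical path — its longest chain is 23 weeks, giving 1 of slack.
No other chain overtakes it, so the finish is 24 weeks.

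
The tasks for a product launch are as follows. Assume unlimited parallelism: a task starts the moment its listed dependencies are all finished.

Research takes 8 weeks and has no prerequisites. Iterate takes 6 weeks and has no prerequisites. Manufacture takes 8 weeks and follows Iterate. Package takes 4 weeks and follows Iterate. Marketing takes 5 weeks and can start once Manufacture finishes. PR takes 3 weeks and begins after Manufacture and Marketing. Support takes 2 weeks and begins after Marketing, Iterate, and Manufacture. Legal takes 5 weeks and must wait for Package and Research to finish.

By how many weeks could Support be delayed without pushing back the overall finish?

1

The longest chain is Iterate→Manufacture→Marketing→PR = 6+8+5+3 = 22; overall finish 22 weeks.
The longest chain containing Support totals 21 weeks.
Slack of Support = 20 − 19 = 1 week.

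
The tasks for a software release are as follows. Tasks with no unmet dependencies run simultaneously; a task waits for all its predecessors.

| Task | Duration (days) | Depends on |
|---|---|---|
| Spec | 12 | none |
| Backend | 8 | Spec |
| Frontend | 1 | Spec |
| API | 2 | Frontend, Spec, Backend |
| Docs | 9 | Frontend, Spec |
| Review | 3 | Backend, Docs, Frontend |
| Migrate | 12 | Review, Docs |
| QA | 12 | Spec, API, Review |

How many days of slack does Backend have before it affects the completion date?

Spec→Frontend→Docs→Review→Migrate = 12+1+9+3+12 = 37 sets the makespan at 37 days.
The longest chain containing Backend totals 35 days.
Float = 37 − 35 = 2.

2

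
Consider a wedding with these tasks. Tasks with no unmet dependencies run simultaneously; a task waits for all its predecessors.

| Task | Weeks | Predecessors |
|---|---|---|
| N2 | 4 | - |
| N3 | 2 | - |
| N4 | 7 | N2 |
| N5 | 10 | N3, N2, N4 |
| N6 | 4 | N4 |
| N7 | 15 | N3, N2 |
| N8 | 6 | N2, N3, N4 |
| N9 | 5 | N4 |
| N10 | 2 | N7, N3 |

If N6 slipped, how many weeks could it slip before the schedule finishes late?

N2→N4→N5 = 4+7+10 = 21 sets the makespan at 21 weeks.
Longest path through N6: 15 weeks (earliest finish 15, latest finish 21).
Slack of N6 = 17 − 11 = 6 weeks.

6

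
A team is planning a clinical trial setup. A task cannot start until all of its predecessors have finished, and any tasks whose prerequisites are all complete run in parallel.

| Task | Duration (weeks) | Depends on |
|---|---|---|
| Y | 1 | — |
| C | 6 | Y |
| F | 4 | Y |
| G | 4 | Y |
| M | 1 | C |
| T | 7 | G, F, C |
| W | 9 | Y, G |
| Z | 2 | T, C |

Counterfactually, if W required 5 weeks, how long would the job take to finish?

16

Actual critical path: Y→C→T→Z = 1+6+7+2 = 16 ⇒ 16 weeks.
W is off the critical path — its longest chain is 14 weeks, giving 2 of slack.
No other chain overtakes it, so the finish is 16 weeks.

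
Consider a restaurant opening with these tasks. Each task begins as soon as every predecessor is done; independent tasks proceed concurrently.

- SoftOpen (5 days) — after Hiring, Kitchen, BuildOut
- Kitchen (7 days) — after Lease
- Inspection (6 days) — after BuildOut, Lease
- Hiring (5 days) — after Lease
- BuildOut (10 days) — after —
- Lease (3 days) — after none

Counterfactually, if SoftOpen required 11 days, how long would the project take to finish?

The binding path is BuildOut→Inspection = 10+6 = 16; finish at 16 days.
The longest path through SoftOpen is only 15 days, so SoftOpen has float 1.
New critical path: Lease→Kitchen→SoftOpen = 3+7+11 = 21 ⇒ 21 days.

21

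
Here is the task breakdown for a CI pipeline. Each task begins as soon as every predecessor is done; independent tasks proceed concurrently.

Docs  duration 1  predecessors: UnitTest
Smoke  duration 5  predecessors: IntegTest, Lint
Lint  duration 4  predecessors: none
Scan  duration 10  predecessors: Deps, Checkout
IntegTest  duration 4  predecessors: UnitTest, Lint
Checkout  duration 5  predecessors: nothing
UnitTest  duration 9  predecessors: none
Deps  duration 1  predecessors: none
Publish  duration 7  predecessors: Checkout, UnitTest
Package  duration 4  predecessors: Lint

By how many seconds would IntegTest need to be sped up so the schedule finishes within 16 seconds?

2

Current finish: 18 seconds; target: 16.
IntegTest is on every critical path, so each second cut from IntegTest cuts the finish by one (this holds down to a finish of 16).
Need 18 − 16 = 2 seconds off IntegTest → IntegTest becomes 2 seconds, finish becomes 16.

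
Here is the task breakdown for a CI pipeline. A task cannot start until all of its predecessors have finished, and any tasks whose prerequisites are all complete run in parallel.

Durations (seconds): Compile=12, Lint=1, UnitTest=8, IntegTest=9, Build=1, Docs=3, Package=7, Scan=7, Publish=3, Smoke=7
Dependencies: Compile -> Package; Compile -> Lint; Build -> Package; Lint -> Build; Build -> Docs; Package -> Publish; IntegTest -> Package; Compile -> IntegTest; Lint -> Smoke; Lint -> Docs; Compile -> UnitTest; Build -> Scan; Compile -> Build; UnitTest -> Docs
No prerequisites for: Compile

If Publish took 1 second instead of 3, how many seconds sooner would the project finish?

The binding path is Compile→IntegTest→Package→Publish = 12+9+7+3 = 31; finish at 31 seconds.
Since Publish is critical, the -2 change carries straight to that chain (now 29 seconds).
That remains the longest chain; total 29 seconds.
Change in finish: 29 − 31 = -2 seconds.

2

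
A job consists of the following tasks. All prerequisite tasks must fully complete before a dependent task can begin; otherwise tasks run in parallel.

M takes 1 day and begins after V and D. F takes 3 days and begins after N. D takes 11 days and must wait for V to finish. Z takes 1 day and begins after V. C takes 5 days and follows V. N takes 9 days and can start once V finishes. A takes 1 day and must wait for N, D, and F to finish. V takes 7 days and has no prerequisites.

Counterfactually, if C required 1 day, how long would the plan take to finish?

The binding path is V→N→F→A = 7+9+3+1 = 20; finish at 20 days.
C has 8 days of float (longest path through it is 12).
No other chain overtakes it, so the finish is 20 days.

20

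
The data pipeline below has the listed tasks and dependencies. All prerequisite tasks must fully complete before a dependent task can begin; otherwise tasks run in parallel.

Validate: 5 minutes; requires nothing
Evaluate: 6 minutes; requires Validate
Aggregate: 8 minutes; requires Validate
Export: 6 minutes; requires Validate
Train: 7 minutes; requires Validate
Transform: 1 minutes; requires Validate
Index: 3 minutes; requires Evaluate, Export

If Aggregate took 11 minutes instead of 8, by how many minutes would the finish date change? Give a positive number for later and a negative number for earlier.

As given, the longest chain is Validate→Evaluate→Index = 5+6+3 = 14, so the finish is 14 minutes.
The longest path through Aggregate is only 13 minutes, so Aggregate has float 1.
Now Validate→Aggregate = 5+11 = 16 is longest, so the finish becomes 16 minutes.
Change in finish: 16 − 14 = +2 minutes.

2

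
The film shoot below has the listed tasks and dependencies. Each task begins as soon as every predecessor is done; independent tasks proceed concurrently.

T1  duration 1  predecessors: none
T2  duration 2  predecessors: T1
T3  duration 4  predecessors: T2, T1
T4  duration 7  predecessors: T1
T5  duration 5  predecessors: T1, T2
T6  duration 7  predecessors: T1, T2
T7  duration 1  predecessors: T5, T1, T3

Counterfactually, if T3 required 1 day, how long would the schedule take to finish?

10

As given, the longest chain is T1→T2→T6 = 1+2+7 = 10, so the finish is 10 days.
T3 has 2 days of float (longest path through it is 8).
That remains the longest chain; total 10 days.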